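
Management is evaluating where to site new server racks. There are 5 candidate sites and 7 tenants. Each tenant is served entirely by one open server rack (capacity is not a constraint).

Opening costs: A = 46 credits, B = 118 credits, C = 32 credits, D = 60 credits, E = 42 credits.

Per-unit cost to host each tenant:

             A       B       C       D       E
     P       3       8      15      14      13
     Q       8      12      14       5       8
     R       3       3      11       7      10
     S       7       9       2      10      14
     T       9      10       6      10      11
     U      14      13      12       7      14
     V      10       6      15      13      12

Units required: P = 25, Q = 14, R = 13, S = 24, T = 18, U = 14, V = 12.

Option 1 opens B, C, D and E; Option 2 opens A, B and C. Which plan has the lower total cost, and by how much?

Option 2 is cheaper by 69.

Option 1: {B, C, D, E}: P→B 8·25=200, Q→D 5·14=70, R→B 3·13=39, S→C 2·24=48, T→C 6·18=108, U→D 7·14=98, V→B 6·12=72. Service 635; fixed 252; total 887.
Option 2: {A, B, C}: P→A 3·25=75, Q→A 8·14=112, R→A 3·13=39, S→C 2·24=48, T→C 6·18=108, U→C 12·14=168, V→B 6·12=72. Service 622; fixed 196; total 818.
Difference: |887 − 818| = 69.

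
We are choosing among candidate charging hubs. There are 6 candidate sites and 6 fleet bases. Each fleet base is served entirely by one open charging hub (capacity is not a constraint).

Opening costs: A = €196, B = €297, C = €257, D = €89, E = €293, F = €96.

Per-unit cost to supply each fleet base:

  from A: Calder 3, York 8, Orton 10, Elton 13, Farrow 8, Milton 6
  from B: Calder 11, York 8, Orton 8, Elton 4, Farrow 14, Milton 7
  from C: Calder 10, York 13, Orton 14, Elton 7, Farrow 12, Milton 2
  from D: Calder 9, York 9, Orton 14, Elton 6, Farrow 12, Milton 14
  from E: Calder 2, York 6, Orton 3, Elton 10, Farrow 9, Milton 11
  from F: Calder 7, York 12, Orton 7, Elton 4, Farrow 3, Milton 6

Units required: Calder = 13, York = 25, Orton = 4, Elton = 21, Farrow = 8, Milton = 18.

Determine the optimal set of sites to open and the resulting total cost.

Open F only; minimum total cost 731.

For any fixed open set, each fleet base goes to its cheapest open site; total = fixed + service.
{F}: Calder→F 7·13=91, York→F 12·25=300, Orton→F 7·4=28, Elton→F 4·21=84, Farrow→F 3·8=24, Milton→F 6·18=108. Service 635; fixed 96; total 731.
{D, F}: service 560 + fixed 185 = 745
{A, F}: Calder→A 3·13=39, York→A 8·25=200, Orton→F 7·4=28, Elton→F 4·21=84, Farrow→F 3·8=24, Milton→A 6·18=108. Service 483; fixed 292; total 775.
{A, B, C, D, E, F}: service 332 + fixed 1228 = 1560
No other subset beats 731.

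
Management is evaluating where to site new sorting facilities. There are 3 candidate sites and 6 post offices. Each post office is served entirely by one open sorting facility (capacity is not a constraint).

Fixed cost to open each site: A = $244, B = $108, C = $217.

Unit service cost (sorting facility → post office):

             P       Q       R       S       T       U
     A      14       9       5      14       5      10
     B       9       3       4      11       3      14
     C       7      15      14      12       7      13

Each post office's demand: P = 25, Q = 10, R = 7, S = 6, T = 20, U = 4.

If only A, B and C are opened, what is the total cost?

Total cost: 968

Each post office is assigned to its cheapest site among the open ones.
{A, B, C}: P→C 7·25=175, Q→B 3·10=30, R→B 4·7=28, S→B 11·6=66, T→B 3·20=60, U→A 10·4=40. Service 399; fixed 569; total 968.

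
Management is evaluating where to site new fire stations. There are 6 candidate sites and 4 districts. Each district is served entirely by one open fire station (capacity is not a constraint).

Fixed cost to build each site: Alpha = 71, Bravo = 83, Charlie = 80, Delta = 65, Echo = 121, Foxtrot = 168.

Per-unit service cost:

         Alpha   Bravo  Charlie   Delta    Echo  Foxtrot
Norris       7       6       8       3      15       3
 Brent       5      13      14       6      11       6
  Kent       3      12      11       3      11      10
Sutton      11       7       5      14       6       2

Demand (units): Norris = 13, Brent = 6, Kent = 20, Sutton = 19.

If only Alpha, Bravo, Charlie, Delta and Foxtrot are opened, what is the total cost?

Total cost: 634

Each district is assigned to its cheapest site among the open ones.
{Alpha, Bravo, Charlie, Delta, Foxtrot}: Norris→Delta 3·13=39, Brent→Alpha 5·6=30, Kent→Alpha 3·20=60, Sutton→Foxtrot 2·19=38. Service 167; fixed 467; total 634.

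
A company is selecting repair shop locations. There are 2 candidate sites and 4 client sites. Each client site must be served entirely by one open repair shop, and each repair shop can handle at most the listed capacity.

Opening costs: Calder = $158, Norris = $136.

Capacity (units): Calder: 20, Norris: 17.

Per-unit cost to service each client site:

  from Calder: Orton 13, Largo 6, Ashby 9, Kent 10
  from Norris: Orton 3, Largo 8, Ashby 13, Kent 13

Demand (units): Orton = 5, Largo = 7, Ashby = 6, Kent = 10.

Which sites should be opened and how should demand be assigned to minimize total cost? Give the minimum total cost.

Minimum total cost: 519

Open {Calder, Norris}: Orton→Norris 3·5=15, Largo→Norris 8·7=56, Ashby→Calder 9·6=54, Kent→Calder 10·10=100.
Loads: Calder carries 16/20, Norris carries 12/17. Service 225; fixed 294; total 519.
Next best feasible plan costs 529.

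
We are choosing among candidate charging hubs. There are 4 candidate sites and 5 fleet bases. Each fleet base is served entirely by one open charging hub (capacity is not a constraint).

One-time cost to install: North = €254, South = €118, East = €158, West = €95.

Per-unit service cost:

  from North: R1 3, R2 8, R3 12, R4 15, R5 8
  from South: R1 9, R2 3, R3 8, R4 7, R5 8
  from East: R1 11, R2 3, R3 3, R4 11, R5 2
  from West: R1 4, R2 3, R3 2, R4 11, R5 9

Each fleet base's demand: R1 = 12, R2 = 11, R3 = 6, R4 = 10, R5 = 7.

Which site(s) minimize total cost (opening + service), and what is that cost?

Open West only; minimum total cost 361.

For any fixed open set, each fleet base goes to its cheapest open site; total = fixed + service.
{West}: R1→West 4·12=48, R2→West 3·11=33, R3→West 2·6=12, R4→West 11·10=110, R5→West 9·7=63. Service 266; fixed 95; total 361.
{South, West}: R1→West 4·12=48, R2→South 3·11=33, R3→West 2·6=12, R4→South 7·10=70, R5→South 8·7=56. Service 219; fixed 213; total 432.
{South}: R1→South 9·12=108, R2→South 3·11=33, R3→South 8·6=48, R4→South 7·10=70, R5→South 8·7=56. Service 315; fixed 118; total 433.
{North, South, East, West}: service 165 + fixed 625 = 790
(All 15 nonempty subsets were checked; West only is lowest.)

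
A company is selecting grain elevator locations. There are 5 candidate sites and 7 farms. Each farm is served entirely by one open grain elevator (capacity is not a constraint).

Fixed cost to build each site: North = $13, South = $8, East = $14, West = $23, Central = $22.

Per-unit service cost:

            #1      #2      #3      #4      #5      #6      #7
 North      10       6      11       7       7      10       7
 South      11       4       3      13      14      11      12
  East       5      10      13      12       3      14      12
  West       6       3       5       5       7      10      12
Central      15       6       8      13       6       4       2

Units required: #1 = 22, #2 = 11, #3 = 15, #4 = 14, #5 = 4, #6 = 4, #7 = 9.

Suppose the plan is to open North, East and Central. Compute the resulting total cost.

Total cost: 489

Each farm is assigned to its cheapest site among the open ones.
{North, East, Central}: #1→East 5·22=110, #2→North 6·11=66, #3→Central 8·15=120, #4→North 7·14=98, #5→East 3·4=12, #6→Central 4·4=16, #7→Central 2·9=18. Service 440; fixed 49; total 489.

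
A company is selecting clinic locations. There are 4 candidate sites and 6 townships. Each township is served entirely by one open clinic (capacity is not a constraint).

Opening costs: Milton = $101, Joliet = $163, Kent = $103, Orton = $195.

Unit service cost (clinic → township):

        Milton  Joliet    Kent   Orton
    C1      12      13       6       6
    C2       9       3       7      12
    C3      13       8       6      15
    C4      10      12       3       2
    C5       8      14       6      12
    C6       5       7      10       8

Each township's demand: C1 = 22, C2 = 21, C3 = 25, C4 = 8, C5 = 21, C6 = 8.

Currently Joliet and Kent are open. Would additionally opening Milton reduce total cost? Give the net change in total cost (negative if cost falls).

Current service cost with {Joliet, Kent}: 551.
Adding Milton: each township re-picks its cheapest; new service cost 535, saving 16.
Extra fixed cost: 101. Net change = 101 − 16 = 85.
(Totals: 817 → 902.)

No — net change +85 (cost rises by 85).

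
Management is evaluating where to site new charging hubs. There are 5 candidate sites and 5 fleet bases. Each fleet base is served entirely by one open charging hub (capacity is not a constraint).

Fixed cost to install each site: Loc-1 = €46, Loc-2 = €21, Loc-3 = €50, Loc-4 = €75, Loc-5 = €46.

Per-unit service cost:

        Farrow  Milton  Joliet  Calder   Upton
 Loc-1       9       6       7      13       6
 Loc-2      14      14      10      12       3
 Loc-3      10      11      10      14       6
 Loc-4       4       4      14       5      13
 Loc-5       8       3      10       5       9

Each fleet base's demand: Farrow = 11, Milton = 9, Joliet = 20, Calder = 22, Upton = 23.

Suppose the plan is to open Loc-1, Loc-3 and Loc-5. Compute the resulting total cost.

Total cost: 645

Each fleet base is assigned to its cheapest site among the open ones.
{Loc-1, Loc-3, Loc-5}: Farrow→Loc-5 8·11=88, Milton→Loc-5 3·9=27, Joliet→Loc-1 7·20=140, Calder→Loc-5 5·22=110, Upton→Loc-1 6·23=138. Service 503; fixed 142; total 645.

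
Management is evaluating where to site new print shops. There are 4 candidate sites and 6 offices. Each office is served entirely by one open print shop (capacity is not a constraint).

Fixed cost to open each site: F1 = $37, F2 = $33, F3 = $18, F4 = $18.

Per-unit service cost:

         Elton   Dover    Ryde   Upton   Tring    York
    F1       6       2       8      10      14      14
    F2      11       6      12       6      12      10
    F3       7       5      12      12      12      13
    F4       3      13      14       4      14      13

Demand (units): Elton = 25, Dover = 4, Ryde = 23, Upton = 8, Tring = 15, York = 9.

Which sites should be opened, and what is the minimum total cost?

Open F1, F2 and F4; minimum total cost 657.

For any fixed open set, each office goes to its cheapest open site; total = fixed + service.
{F1, F2, F4}: Elton→F4 3·25=75, Dover→F1 2·4=8, Ryde→F1 8·23=184, Upton→F4 4·8=32, Tring→F2 12·15=180, York→F2 10·9=90. Service 569; fixed 88; total 657.
{F1, F3, F4}: Elton→F4 3·25=75, Dover→F1 2·4=8, Ryde→F1 8·23=184, Upton→F4 4·8=32, Tring→F3 12·15=180, York→F3 13·9=117. Service 596; fixed 73; total 669.
{F1, F2, F3, F4}: Elton→F4 3·25=75, Dover→F1 2·4=8, Ryde→F1 8·23=184, Upton→F4 4·8=32, Tring→F2 12·15=180, York→F2 10·9=90. Service 569; fixed 106; total 675.
{F3}: service 864 + fixed 18 = 882
No other subset beats 657.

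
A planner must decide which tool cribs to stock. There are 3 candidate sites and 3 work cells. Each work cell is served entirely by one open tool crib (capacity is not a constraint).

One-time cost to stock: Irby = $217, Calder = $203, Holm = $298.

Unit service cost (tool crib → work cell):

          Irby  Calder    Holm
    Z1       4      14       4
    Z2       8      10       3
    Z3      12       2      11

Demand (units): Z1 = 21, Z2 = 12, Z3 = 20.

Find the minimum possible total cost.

Minimum total cost: 637

For any fixed open set, each work cell goes to its cheapest open site; total = fixed + service.
{Irby}: Z1→Irby 4·21=84, Z2→Irby 8·12=96, Z3→Irby 12·20=240. Service 420; fixed 217; total 637.
{Holm}: service 340 + fixed 298 = 638
{Irby, Calder}: service 220 + fixed 420 = 640
{Irby, Calder, Holm}: service 160 + fixed 718 = 878
(All 7 nonempty subsets were checked; Irby only is lowest.)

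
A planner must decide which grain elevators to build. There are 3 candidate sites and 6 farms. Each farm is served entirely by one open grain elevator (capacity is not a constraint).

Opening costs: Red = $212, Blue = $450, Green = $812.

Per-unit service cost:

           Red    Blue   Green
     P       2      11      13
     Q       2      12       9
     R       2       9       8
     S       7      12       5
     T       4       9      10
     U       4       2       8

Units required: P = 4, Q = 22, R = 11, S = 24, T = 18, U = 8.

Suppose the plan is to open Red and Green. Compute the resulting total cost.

Each farm is assigned to its cheapest site among the open ones.
{Red, Green}: P→Red 2·4=8, Q→Red 2·22=44, R→Red 2·11=22, S→Green 5·24=120, T→Red 4·18=72, U→Red 4·8=32. Service 298; fixed 1024; total 1322.

Total cost: 1322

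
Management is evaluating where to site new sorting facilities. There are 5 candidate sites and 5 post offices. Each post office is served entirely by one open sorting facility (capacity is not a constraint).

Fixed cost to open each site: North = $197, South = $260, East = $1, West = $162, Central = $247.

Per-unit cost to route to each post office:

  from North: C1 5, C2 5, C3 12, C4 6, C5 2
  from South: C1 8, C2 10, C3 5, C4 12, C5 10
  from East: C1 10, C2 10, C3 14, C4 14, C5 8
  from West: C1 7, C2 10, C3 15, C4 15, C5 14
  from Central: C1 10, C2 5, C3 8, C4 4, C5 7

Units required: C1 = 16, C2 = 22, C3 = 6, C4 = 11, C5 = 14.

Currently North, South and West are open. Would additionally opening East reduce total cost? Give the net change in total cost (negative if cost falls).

Current service cost with {North, South, West}: 314.
Adding East: each post office re-picks its cheapest; new service cost 314, saving 0.
Extra fixed cost: 1. Net change = 1 − 0 = 1.
(Totals: 933 → 934.)

No — net change +1 (cost rises by 1).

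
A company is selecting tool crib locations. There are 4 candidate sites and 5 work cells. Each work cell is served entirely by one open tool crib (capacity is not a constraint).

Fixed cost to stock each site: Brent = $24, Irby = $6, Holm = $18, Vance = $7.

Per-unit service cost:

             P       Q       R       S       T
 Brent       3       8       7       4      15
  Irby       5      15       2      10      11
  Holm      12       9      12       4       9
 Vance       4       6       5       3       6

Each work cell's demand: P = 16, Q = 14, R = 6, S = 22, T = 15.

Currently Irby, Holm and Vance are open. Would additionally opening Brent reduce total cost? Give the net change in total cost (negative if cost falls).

Current service cost with {Irby, Holm, Vance}: 316.
Adding Brent: each work cell re-picks its cheapest; new service cost 300, saving 16.
Extra fixed cost: 24. Net change = 24 − 16 = 8.
(Totals: 347 → 355.)

No — net change +8 (cost rises by 8).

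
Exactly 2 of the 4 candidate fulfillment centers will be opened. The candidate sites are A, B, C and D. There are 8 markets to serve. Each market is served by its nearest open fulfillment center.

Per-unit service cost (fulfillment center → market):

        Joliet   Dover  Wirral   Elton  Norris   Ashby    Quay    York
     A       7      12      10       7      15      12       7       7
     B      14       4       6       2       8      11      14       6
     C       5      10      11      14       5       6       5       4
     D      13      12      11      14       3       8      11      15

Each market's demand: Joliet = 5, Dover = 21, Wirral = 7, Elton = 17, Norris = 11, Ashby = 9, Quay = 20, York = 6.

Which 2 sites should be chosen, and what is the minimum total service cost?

With exactly 2 open, each market uses its cheapest among the chosen.
{B, C}: Joliet→C 5·5=25, Dover→B 4·21=84, Wirral→B 6·7=42, Elton→B 2·17=34, Norris→C 5·11=55, Ashby→C 6·9=54, Quay→C 5·20=100, York→C 4·6=24. Service cost 418.
{A, B}: service cost 558
{B, D}: service cost 586
Among all 6 size-2 choices, {B, C} is lowest.

Choose B and C; total service cost 418.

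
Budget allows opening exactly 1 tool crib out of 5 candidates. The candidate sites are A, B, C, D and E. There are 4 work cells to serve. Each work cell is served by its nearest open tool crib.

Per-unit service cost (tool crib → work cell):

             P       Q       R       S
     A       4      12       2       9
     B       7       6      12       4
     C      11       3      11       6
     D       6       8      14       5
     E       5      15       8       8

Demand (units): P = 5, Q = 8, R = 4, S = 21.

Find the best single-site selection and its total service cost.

Choose B only; total service cost 215.

With exactly 1 open, each work cell uses its cheapest among the chosen.
{B}: P→B 7·5=35, Q→B 6·8=48, R→B 12·4=48, S→B 4·21=84. Service cost 215.
{C}: service cost 249
{D}: service cost 255
Among all 5 size-1 choices, {B} is lowest.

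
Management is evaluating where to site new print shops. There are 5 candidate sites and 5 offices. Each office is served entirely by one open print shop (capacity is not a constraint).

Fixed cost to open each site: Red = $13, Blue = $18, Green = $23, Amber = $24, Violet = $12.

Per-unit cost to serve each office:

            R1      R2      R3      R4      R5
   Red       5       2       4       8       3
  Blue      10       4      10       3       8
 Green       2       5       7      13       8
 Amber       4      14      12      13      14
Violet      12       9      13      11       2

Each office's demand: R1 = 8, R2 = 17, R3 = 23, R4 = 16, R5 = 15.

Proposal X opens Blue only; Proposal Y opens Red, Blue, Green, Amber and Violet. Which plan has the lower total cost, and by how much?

Proposal Y is cheaper by 254.

Proposal X: {Blue}: R1→Blue 10·8=80, R2→Blue 4·17=68, R3→Blue 10·23=230, R4→Blue 3·16=48, R5→Blue 8·15=120. Service 546; fixed 18; total 564.
Proposal Y: {Red, Blue, Green, Amber, Violet}: R1→Green 2·8=16, R2→Red 2·17=34, R3→Red 4·23=92, R4→Blue 3·16=48, R5→Violet 2·15=30. Service 220; fixed 90; total 310.
Difference: |564 − 310| = 254.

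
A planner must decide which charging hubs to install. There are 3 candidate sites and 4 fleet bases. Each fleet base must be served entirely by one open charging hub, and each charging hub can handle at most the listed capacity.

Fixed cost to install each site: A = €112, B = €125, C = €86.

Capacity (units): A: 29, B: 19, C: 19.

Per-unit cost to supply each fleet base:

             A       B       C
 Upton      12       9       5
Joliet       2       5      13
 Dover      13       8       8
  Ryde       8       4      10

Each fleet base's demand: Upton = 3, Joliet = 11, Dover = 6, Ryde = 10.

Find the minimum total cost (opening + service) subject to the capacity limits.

Open {A, C}: Upton→C 5·3=15, Joliet→A 2·11=22, Dover→C 8·6=48, Ryde→A 8·10=80.
Loads: A carries 21/29, C carries 9/19. Service 165; fixed 198; total 363.
Next best feasible plan costs 374.

Minimum total cost: 363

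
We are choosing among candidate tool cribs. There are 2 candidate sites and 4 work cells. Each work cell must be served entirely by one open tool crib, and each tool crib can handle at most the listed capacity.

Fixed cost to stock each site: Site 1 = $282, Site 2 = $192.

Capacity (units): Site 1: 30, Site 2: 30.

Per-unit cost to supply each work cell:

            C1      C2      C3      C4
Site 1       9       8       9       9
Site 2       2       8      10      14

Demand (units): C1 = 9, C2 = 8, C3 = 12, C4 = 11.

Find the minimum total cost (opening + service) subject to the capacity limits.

Open {Site 1, Site 2}: C1→Site 2 2·9=18, C2→Site 2 8·8=64, C3→Site 1 9·12=108, C4→Site 1 9·11=99.
Loads: Site 1 carries 23/30, Site 2 carries 17/30. Service 289; fixed 474; total 763.
Next best feasible plan costs 775.

Minimum total cost: 763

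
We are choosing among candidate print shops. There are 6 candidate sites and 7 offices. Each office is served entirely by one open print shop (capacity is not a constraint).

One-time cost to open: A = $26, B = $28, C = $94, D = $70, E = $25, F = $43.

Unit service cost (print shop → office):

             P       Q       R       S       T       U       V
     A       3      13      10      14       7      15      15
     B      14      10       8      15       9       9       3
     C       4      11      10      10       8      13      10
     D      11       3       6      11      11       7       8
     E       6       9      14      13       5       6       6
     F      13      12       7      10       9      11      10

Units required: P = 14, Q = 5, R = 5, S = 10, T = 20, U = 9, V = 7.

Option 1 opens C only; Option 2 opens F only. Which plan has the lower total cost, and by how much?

Option 1: {C}: P→C 4·14=56, Q→C 11·5=55, R→C 10·5=50, S→C 10·10=100, T→C 8·20=160, U→C 13·9=117, V→C 10·7=70. Service 608; fixed 94; total 702.
Option 2: {F}: P→F 13·14=182, Q→F 12·5=60, R→F 7·5=35, S→F 10·10=100, T→F 9·20=180, U→F 11·9=99, V→F 10·7=70. Service 726; fixed 43; total 769.
Difference: |702 − 769| = 67.

Option 1 is cheaper by 67.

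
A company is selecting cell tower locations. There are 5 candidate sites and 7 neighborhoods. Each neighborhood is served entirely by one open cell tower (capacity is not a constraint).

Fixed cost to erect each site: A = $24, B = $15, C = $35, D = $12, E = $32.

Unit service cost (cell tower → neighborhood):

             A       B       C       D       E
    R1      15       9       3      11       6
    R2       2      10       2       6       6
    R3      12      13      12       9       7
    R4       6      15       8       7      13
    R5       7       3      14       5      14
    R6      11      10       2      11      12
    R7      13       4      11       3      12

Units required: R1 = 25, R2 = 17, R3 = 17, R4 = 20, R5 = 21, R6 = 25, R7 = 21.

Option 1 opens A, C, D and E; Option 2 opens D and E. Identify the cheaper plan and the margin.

Option 1: {A, C, D, E}: R1→C 3·25=75, R2→A 2·17=34, R3→E 7·17=119, R4→A 6·20=120, R5→D 5·21=105, R6→C 2·25=50, R7→D 3·21=63. Service 566; fixed 103; total 669.
Option 2: {D, E}: R1→E 6·25=150, R2→D 6·17=102, R3→E 7·17=119, R4→D 7·20=140, R5→D 5·21=105, R6→D 11·25=275, R7→D 3·21=63. Service 954; fixed 44; total 998.
Difference: |669 − 998| = 329.

Option 1 is cheaper by 329.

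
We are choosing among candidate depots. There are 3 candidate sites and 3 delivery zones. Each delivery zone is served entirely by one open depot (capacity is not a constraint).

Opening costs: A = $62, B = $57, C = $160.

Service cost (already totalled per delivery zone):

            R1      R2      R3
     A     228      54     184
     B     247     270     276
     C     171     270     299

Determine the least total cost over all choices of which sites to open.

Minimum total cost: 528

For any fixed open set, each delivery zone goes to its cheapest open site; total = fixed + service.
{A}: R1→A 228, R2→A 54, R3→A 184. Service 466; fixed 62; total 528.
{A, B}: R1→A 228, R2→A 54, R3→A 184. Service 466; fixed 119; total 585.
{A, C}: R1→C 171, R2→A 54, R3→A 184. Service 409; fixed 222; total 631.
{A, B, C}: service 409 + fixed 279 = 688
No other subset beats 528.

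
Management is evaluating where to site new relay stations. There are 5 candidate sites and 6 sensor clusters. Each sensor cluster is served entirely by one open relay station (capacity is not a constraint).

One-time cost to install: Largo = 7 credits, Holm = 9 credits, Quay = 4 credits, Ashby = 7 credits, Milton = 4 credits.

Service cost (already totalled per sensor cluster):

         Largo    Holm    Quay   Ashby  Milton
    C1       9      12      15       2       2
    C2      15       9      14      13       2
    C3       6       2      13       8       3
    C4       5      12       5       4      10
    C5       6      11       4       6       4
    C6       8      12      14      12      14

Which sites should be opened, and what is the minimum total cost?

For any fixed open set, each sensor cluster goes to its cheapest open site; total = fixed + service.
{Largo, Milton}: C1→Milton 2, C2→Milton 2, C3→Milton 3, C4→Largo 5, C5→Milton 4, C6→Largo 8. Service 24; fixed 11; total 35.
{Quay, Milton}: C1→Milton 2, C2→Milton 2, C3→Milton 3, C4→Quay 5, C5→Quay 4, C6→Quay 14. Service 30; fixed 8; total 38.
{Ashby, Milton}: C1→Ashby 2, C2→Milton 2, C3→Milton 3, C4→Ashby 4, C5→Milton 4, C6→Ashby 12. Service 27; fixed 11; total 38.
{Largo, Holm, Quay, Ashby, Milton}: C1→Ashby 2, C2→Milton 2, C3→Holm 2, C4→Ashby 4, C5→Quay 4, C6→Largo 8. Service 22; fixed 31; total 53.
No other subset beats 35.

Open Largo and Milton; minimum total cost 35.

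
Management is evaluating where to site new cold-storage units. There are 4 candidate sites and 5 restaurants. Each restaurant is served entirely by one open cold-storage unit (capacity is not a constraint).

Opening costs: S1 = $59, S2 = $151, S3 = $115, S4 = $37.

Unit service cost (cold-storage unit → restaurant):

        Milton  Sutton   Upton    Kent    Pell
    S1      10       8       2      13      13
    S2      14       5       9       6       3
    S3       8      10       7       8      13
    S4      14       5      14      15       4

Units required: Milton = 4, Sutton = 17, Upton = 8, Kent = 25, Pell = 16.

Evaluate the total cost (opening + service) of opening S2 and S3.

Total cost: 637

Each restaurant is assigned to its cheapest site among the open ones.
{S2, S3}: Milton→S3 8·4=32, Sutton→S2 5·17=85, Upton→S3 7·8=56, Kent→S2 6·25=150, Pell→S2 3·16=48. Service 371; fixed 266; total 637.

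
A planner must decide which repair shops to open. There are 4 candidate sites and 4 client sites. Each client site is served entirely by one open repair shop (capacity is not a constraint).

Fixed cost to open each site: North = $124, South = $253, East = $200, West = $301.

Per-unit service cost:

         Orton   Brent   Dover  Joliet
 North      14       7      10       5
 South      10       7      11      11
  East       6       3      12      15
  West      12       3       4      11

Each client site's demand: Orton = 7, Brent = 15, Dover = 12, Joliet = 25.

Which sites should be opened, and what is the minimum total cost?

Open North only; minimum total cost 572.

For any fixed open set, each client site goes to its cheapest open site; total = fixed + service.
{North}: Orton→North 14·7=98, Brent→North 7·15=105, Dover→North 10·12=120, Joliet→North 5·25=125. Service 448; fixed 124; total 572.
{North, East}: Orton→East 6·7=42, Brent→East 3·15=45, Dover→North 10·12=120, Joliet→North 5·25=125. Service 332; fixed 324; total 656.
{North, West}: service 302 + fixed 425 = 727
{North, South, East, West}: service 260 + fixed 878 = 1138
No other subset beats 572.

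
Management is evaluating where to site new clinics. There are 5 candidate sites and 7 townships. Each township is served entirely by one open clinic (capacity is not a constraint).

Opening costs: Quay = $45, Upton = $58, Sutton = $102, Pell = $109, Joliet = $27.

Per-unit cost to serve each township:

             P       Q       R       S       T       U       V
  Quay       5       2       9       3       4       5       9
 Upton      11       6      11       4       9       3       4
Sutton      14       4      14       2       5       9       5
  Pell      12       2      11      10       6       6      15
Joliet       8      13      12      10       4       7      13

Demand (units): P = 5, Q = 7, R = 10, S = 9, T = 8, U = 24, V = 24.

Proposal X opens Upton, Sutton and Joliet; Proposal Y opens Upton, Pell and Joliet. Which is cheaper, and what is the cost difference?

Proposal X: {Upton, Sutton, Joliet}: P→Joliet 8·5=40, Q→Sutton 4·7=28, R→Upton 11·10=110, S→Sutton 2·9=18, T→Joliet 4·8=32, U→Upton 3·24=72, V→Upton 4·24=96. Service 396; fixed 187; total 583.
Proposal Y: {Upton, Pell, Joliet}: P→Joliet 8·5=40, Q→Pell 2·7=14, R→Upton 11·10=110, S→Upton 4·9=36, T→Joliet 4·8=32, U→Upton 3·24=72, V→Upton 4·24=96. Service 400; fixed 194; total 594.
Difference: |583 − 594| = 11.

Proposal X is cheaper by 11.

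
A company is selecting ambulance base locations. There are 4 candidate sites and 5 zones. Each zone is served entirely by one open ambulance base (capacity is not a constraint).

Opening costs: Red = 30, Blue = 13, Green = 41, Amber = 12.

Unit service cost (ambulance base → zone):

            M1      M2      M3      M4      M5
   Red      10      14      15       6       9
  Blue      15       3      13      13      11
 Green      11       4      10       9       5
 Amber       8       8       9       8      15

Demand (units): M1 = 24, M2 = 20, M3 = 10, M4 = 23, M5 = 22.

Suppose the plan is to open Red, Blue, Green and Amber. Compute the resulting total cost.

Each zone is assigned to its cheapest site among the open ones.
{Red, Blue, Green, Amber}: M1→Amber 8·24=192, M2→Blue 3·20=60, M3→Amber 9·10=90, M4→Red 6·23=138, M5→Green 5·22=110. Service 590; fixed 96; total 686.

Total cost: 686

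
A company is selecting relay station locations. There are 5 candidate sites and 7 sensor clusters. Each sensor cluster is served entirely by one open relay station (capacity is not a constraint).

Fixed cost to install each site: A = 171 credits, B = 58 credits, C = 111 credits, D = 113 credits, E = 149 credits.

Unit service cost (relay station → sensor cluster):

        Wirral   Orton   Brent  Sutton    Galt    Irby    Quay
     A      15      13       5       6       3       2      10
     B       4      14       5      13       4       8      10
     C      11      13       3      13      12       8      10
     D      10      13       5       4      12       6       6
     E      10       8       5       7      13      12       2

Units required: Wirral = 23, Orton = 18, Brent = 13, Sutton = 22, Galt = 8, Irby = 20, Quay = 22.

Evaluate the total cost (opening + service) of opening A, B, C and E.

Total cost: 1004

Each sensor cluster is assigned to its cheapest site among the open ones.
{A, B, C, E}: Wirral→B 4·23=92, Orton→E 8·18=144, Brent→C 3·13=39, Sutton→A 6·22=132, Galt→A 3·8=24, Irby→A 2·20=40, Quay→E 2·22=44. Service 515; fixed 489; total 1004.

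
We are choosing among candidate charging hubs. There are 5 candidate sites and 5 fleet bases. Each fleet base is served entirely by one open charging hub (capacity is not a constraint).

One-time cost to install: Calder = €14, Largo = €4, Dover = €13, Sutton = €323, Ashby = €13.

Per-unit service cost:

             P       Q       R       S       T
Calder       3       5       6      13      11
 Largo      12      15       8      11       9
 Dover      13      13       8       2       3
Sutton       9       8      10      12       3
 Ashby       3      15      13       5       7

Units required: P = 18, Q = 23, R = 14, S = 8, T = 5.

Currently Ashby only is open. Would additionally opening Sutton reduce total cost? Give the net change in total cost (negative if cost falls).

No — net change +100 (cost rises by 100).

Current service cost with {Ashby}: 656.
Adding Sutton: each fleet base re-picks its cheapest; new service cost 433, saving 223.
Extra fixed cost: 323. Net change = 323 − 223 = 100.
(Totals: 669 → 769.)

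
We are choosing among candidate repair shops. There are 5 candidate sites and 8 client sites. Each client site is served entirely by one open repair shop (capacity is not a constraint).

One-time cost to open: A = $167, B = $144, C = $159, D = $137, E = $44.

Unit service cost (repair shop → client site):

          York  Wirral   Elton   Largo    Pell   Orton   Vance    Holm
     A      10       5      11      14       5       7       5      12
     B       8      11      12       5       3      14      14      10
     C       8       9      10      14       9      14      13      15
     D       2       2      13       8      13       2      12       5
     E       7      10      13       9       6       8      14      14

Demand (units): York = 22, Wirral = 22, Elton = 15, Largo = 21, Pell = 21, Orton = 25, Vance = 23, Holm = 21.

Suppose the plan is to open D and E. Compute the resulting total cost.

Total cost: 1189

Each client site is assigned to its cheapest site among the open ones.
{D, E}: York→D 2·22=44, Wirral→D 2·22=44, Elton→D 13·15=195, Largo→D 8·21=168, Pell→E 6·21=126, Orton→D 2·25=50, Vance→D 12·23=276, Holm→D 5·21=105. Service 1008; fixed 181; total 1189.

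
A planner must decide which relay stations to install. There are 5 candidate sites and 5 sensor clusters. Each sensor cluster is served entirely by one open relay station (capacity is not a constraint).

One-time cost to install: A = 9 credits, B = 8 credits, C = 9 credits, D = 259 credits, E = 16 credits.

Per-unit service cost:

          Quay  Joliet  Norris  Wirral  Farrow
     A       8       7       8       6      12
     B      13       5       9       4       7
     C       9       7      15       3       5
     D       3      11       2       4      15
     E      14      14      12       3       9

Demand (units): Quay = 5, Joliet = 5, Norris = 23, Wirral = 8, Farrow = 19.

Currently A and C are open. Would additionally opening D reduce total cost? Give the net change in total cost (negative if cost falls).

No — net change +96 (cost rises by 96).

Current service cost with {A, C}: 378.
Adding D: each sensor cluster re-picks its cheapest; new service cost 215, saving 163.
Extra fixed cost: 259. Net change = 259 − 163 = 96.
(Totals: 396 → 492.)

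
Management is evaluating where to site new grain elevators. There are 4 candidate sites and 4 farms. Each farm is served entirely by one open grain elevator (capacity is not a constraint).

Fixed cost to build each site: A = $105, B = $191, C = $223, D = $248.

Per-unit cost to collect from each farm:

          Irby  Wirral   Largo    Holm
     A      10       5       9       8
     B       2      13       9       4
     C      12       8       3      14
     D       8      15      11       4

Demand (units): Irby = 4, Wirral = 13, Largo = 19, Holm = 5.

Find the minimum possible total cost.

For any fixed open set, each farm goes to its cheapest open site; total = fixed + service.
{A}: Irby→A 10·4=40, Wirral→A 5·13=65, Largo→A 9·19=171, Holm→A 8·5=40. Service 316; fixed 105; total 421.
{C}: service 279 + fixed 223 = 502
{A, C}: service 202 + fixed 328 = 530
{A, B, C, D}: service 150 + fixed 767 = 917
No other subset beats 421.

Minimum total cost: 421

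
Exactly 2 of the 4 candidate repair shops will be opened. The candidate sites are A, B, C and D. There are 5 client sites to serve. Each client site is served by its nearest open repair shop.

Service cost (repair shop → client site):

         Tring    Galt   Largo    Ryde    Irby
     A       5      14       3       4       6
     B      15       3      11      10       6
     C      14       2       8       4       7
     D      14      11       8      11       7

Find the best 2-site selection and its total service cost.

With exactly 2 open, each client site uses its cheapest among the chosen.
{A, C}: Tring→A 5, Galt→C 2, Largo→A 3, Ryde→A 4, Irby→A 6. Service cost 20.
{A, B}: service cost 21
{A, D}: service cost 29
Among all 6 size-2 choices, {A, C} is lowest.

Choose A and C; total service cost 20.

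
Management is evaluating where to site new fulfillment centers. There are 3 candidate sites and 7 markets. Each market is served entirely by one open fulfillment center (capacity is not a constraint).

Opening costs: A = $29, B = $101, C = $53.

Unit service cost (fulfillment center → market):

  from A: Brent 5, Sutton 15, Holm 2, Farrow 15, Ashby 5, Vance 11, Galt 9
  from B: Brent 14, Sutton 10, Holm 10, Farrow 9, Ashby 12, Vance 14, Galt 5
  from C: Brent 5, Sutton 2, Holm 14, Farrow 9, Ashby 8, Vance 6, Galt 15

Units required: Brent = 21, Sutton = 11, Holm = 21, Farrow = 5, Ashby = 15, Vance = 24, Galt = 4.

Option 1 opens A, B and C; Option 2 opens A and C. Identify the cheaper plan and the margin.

Option 2 is cheaper by 85.

Option 1: {A, B, C}: Brent→A 5·21=105, Sutton→C 2·11=22, Holm→A 2·21=42, Farrow→B 9·5=45, Ashby→A 5·15=75, Vance→C 6·24=144, Galt→B 5·4=20. Service 453; fixed 183; total 636.
Option 2: {A, C}: Brent→A 5·21=105, Sutton→C 2·11=22, Holm→A 2·21=42, Farrow→C 9·5=45, Ashby→A 5·15=75, Vance→C 6·24=144, Galt→A 9·4=36. Service 469; fixed 82; total 551.
Difference: |636 − 551| = 85.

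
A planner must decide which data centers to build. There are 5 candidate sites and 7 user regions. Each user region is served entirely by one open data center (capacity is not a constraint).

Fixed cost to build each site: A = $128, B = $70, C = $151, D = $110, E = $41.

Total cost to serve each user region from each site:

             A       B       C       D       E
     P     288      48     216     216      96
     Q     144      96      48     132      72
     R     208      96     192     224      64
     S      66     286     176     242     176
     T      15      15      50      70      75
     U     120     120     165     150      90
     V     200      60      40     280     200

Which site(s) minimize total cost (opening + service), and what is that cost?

For any fixed open set, each user region goes to its cheapest open site; total = fixed + service.
{B, E}: P→B 48, Q→E 72, R→E 64, S→E 176, T→B 15, U→E 90, V→B 60. Service 525; fixed 111; total 636.
{A, B, E}: P→B 48, Q→E 72, R→E 64, S→A 66, T→A 15, U→E 90, V→B 60. Service 415; fixed 239; total 654.
{A, B}: service 501 + fixed 198 = 699
{A, B, C, D, E}: service 371 + fixed 500 = 871
No other subset beats 636.

Open B and E; minimum total cost 636.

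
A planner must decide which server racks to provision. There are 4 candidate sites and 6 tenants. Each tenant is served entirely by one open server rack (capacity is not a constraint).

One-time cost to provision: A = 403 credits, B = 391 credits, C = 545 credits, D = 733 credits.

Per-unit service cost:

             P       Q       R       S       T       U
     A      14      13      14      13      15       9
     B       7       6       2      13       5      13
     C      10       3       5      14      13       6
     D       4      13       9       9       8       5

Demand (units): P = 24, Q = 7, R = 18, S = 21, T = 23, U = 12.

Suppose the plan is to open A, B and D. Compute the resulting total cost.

Each tenant is assigned to its cheapest site among the open ones.
{A, B, D}: P→D 4·24=96, Q→B 6·7=42, R→B 2·18=36, S→D 9·21=189, T→B 5·23=115, U→D 5·12=60. Service 538; fixed 1527; total 2065.

Total cost: 2065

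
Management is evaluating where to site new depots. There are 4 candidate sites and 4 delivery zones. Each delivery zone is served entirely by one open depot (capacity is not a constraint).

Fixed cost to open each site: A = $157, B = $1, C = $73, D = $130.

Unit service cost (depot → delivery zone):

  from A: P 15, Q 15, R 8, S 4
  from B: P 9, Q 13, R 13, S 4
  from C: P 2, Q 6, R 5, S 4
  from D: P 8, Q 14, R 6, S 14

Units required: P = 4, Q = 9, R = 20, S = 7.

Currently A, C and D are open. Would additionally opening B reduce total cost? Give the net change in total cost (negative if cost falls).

No — net change +1 (cost rises by 1).

Current service cost with {A, C, D}: 190.
Adding B: each delivery zone re-picks its cheapest; new service cost 190, saving 0.
Extra fixed cost: 1. Net change = 1 − 0 = 1.
(Totals: 550 → 551.)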